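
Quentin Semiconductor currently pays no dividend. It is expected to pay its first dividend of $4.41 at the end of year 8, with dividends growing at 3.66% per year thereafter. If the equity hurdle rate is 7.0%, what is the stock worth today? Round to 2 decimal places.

Deferred-dividend DDM. At t=7 the remaining stream is a growing perpetuity with first payment D_8 = 4.41.
V_7 = D_8/(r−g) = 4.41/(0.07−0.0366) = 132.0359
P₀ = V_7/(1+r)^7 = 132.0359/(1+0.07)^7 = 82.2253

$82.23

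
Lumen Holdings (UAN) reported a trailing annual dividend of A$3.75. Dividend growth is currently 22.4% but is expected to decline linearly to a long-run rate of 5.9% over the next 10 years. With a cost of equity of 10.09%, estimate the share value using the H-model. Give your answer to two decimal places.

H-model: P₀ = D₀[(1+g_L) + H(g_S−g_L)]/(r−g_L), with H = 10/2 = 5.
P₀ = 3.75 × [(1+0.059) + 5×(0.224−0.059)] / (0.1009−0.059)
   = 3.75 × 1.8840 / 0.0419 = 168.6158

A$168.62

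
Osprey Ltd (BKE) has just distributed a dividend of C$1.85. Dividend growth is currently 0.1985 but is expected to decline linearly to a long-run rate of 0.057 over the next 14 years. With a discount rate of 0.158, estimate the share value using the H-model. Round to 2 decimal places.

H-model: P₀ = D₀[(1+g_L) + H(g_S−g_L)]/(r−g_L), with H = 14/2 = 7.
P₀ = 1.85 × [(1+0.057) + 7×(0.1985−0.057)] / (0.158−0.057)
   = 1.85 × 2.0475 / 0.101 = 37.5037

C$37.50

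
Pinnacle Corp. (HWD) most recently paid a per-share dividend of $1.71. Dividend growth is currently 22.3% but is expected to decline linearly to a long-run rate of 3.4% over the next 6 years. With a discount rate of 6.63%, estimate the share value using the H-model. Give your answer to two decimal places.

H-model: P₀ = D₀[(1+g_L) + H(g_S−g_L)]/(r−g_L), with H = 6/2 = 3.
P₀ = 1.71 × [(1+0.034) + 3×(0.223−0.034)] / (0.0663−0.034)
   = 1.71 × 1.6010 / 0.0323 = 84.7588

$84.76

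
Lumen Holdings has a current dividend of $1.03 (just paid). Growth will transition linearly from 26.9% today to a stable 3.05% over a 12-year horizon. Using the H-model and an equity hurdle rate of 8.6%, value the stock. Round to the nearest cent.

H-model: P₀ = D₀[(1+g_L) + H(g_S−g_L)]/(r−g_L), with H = 12/2 = 6.
P₀ = 1.03 × [(1+0.0305) + 6×(0.269−0.0305)] / (0.086−0.0305)
   = 1.03 × 2.4615 / 0.0555 = 45.6819

$45.68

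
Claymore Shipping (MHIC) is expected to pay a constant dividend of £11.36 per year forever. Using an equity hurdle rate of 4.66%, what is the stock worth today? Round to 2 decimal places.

Zero-growth DDM (perpetuity): P₀ = D/r = 11.36 / 0.0466 = 243.7768

£243.78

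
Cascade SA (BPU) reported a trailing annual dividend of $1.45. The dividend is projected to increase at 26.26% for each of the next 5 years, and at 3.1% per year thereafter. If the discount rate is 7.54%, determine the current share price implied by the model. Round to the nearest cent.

$87.15

Two-stage DDM. Project D₁…D_5 at 0.2626, terminal growth 0.031, discount at r = 0.0754.
D_1 = 1.8308
D_2 = 2.3115
D_3 = 2.9185
D_4 = 3.6849
D_5 = 4.6526
Terminal value at t=5: TV = D_6/(r−g) = 4.7968/(0.0754−0.031) = 108.0370
P₀ = 1.8308/(1+0.0754)^1 + 2.3115/(1+0.0754)^2 + 2.9185/(1+0.0754)^3 + 3.6849/(1+0.0754)^4 + 4.6526/(1+0.0754)^5 + 108.0370/(1+0.0754)^5 = 87.1521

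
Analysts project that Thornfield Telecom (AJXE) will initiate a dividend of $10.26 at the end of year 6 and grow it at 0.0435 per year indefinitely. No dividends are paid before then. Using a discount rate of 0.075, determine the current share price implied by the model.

Deferred-dividend DDM. At t=5 the remaining stream is a growing perpetuity with first payment D_6 = 10.26.
V_5 = D_6/(r−g) = 10.26/(0.075−0.0435) = 325.7143
P₀ = V_5/(1+r)^5 = 325.7143/(1+0.075)^5 = 226.8791

$226.88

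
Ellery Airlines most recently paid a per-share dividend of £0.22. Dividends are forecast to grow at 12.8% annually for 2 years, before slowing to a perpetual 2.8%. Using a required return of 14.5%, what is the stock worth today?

£2.31

Two-stage DDM. Project D₁…D_2 at 0.128, terminal growth 0.028, discount at r = 0.145.
D_1 = 0.2482
D_2 = 0.2799
Terminal value at t=2: TV = D_3/(r−g) = 0.2878/(0.145−0.028) = 2.4595
P₀ = 0.2482/(1+0.145)^1 + 0.2799/(1+0.145)^2 + 2.4595/(1+0.145)^2 = 2.3063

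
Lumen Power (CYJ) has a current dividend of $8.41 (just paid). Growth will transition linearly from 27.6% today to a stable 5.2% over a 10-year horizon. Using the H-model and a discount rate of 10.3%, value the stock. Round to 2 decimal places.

H-model: P₀ = D₀[(1+g_L) + H(g_S−g_L)]/(r−g_L), with H = 10/2 = 5.
P₀ = 8.41 × [(1+0.052) + 5×(0.276−0.052)] / (0.103−0.052)
   = 8.41 × 2.1720 / 0.051 = 358.1671

$358.17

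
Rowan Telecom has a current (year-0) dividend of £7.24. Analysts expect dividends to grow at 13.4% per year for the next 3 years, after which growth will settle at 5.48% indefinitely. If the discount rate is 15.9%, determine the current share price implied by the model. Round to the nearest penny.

£89.44

Two-stage DDM. Project D₁…D_3 at 0.134, terminal growth 0.0548, discount at r = 0.159.
D_1 = 8.2102
D_2 = 9.3103
D_3 = 10.5579
Terminal value at t=3: TV = D_4/(r−g) = 11.1365/(0.159−0.0548) = 106.8760
P₀ = 8.2102/(1+0.159)^1 + 9.3103/(1+0.159)^2 + 10.5579/(1+0.159)^3 + 106.8760/(1+0.159)^3 = 89.4447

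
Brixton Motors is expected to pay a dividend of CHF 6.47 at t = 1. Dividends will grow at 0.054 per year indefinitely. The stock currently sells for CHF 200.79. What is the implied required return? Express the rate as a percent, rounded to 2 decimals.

8.62%

Rearranging the constant-growth DDM: r = D₁/P₀ + g.
r = 6.4700 / 200.79 + 0.054 = 0.03222 + 0.054 = 0.08622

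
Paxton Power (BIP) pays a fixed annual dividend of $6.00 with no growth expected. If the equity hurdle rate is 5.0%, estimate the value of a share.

Zero-growth DDM (perpetuity): P₀ = D/r = 6.00 / 0.05 = 120.0000

$120.00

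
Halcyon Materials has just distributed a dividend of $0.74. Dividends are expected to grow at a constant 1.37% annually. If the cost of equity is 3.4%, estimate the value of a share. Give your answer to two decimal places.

Gordon growth model: P₀ = D₁/(r − g). D₁ = 0.74 × (1 + 0.0137) = 0.7501.
P₀ = 0.7501 / (0.034 − 0.0137) = 0.7501 / 0.0203 = 36.9526

$36.95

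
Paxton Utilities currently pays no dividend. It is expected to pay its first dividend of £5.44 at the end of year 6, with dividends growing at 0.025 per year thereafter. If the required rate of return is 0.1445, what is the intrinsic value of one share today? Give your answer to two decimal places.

£23.18

Deferred-dividend DDM. At t=5 the remaining stream is a growing perpetuity with first payment D_6 = 5.44.
V_5 = D_6/(r−g) = 5.44/(0.1445−0.025) = 45.5230
P₀ = V_5/(1+r)^5 = 45.5230/(1+0.1445)^5 = 23.1821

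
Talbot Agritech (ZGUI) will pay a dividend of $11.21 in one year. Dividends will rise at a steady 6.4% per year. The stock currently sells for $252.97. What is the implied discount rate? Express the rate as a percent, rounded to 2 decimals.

10.83%

Rearranging the constant-growth DDM: r = D₁/P₀ + g.
r = 11.2100 / 252.97 + 0.064 = 0.04431 + 0.064 = 0.10831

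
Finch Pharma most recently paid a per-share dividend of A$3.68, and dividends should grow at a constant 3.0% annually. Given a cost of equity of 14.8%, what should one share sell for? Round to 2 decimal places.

Gordon growth model: P₀ = D₁/(r − g). D₁ = 3.68 × (1 + 0.03) = 3.7904.
P₀ = 3.7904 / (0.148 − 0.03) = 3.7904 / 0.118 = 32.1220

A$32.12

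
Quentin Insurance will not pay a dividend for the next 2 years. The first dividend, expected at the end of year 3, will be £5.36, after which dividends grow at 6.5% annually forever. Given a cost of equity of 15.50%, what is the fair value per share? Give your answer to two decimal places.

£44.64

Deferred-dividend DDM. At t=2 the remaining stream is a growing perpetuity with first payment D_3 = 5.36.
V_2 = D_3/(r−g) = 5.36/(0.155−0.065) = 59.5556
P₀ = V_2/(1+r)^2 = 59.5556/(1+0.155)^2 = 44.6435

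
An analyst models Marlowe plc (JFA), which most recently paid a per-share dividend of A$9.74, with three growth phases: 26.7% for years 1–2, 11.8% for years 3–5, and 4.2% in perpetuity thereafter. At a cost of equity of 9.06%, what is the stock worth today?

A$369.54

Three-stage DDM. Project D₁…D_5; terminal Gordon value at t=5 with g = 0.042; discount at r = 0.0906.
D_1 = 12.3406
D_2 = 15.6355
D_3 = 17.4805
D_4 = 19.5432
D_5 = 21.8493
TV_5 = 22.7670/(0.0906−0.042) = 468.4563
P₀ = Σ Dₜ/(1+r)ᵗ + TV_5/(1+r)^5 = 369.5407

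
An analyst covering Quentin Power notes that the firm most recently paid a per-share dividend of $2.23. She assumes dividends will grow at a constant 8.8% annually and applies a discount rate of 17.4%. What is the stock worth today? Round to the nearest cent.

$28.21

Gordon growth model: P₀ = D₁/(r − g). D₁ = 2.23 × (1 + 0.088) = 2.4262.
P₀ = 2.4262 / (0.174 − 0.088) = 2.4262 / 0.086 = 28.2121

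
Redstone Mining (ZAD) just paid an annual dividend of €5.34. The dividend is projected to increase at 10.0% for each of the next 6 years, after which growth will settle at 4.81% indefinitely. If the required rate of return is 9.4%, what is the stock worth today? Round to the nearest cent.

€158.66

Two-stage DDM. Project D₁…D_6 at 0.1, terminal growth 0.0481, discount at r = 0.094.
D_1 = 5.8740
D_2 = 6.4614
D_3 = 7.1075
D_4 = 7.8183
D_5 = 8.6001
D_6 = 9.4601
Terminal value at t=6: TV = D_7/(r−g) = 9.9152/(0.094−0.0481) = 216.0167
P₀ = 5.8740/(1+0.094)^1 + 6.4614/(1+0.094)^2 + 7.1075/(1+0.094)^3 + 7.8183/(1+0.094)^4 + 8.6001/(1+0.094)^5 + 9.4601/(1+0.094)^6 + 216.0167/(1+0.094)^6 = 158.6644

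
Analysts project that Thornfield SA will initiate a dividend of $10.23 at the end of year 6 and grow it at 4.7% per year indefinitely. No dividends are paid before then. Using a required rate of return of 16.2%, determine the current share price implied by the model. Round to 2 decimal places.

Deferred-dividend DDM. At t=5 the remaining stream is a growing perpetuity with first payment D_6 = 10.23.
V_5 = D_6/(r−g) = 10.23/(0.162−0.047) = 88.9565
P₀ = V_5/(1+r)^5 = 88.9565/(1+0.162)^5 = 41.9901

$41.99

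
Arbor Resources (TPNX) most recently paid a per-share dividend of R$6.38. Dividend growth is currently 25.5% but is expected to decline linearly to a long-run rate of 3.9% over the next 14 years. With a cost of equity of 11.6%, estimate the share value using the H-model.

H-model: P₀ = D₀[(1+g_L) + H(g_S−g_L)]/(r−g_L), with H = 14/2 = 7.
P₀ = 6.38 × [(1+0.039) + 7×(0.255−0.039)] / (0.116−0.039)
   = 6.38 × 2.5510 / 0.077 = 211.3686

R$211.37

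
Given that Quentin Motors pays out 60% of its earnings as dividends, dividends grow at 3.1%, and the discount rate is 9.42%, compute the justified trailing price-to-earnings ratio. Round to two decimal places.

9.79

Justified trailing P/E = b(1+g)/(r−g) = 0.60×(1+0.031)/(0.0942−0.031) = 9.7880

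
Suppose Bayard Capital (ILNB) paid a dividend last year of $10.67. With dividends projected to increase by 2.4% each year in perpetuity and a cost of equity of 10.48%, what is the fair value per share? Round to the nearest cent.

Gordon growth model: P₀ = D₁/(r − g). D₁ = 10.67 × (1 + 0.024) = 10.9261.
P₀ = 10.9261 / (0.1048 − 0.024) = 10.9261 / 0.0808 = 135.2238

$135.22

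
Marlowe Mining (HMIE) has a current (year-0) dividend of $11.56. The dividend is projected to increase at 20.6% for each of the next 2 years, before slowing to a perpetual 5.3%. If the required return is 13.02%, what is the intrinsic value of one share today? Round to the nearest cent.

Two-stage DDM. Project D₁…D_2 at 0.206, terminal growth 0.053, discount at r = 0.1302.
D_1 = 13.9414
D_2 = 16.8133
Terminal value at t=2: TV = D_3/(r−g) = 17.7044/(0.1302−0.053) = 229.3314
P₀ = 13.9414/(1+0.1302)^1 + 16.8133/(1+0.1302)^2 + 229.3314/(1+0.1302)^2 = 205.0345

$205.03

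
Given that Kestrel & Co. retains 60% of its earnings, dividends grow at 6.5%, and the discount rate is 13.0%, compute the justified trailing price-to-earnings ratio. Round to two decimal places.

Payout ratio b = 1 − 0.60 = 0.40.
Justified trailing P/E = b(1+g)/(r−g) = 0.40×(1+0.065)/(0.13−0.065) = 6.5538

6.55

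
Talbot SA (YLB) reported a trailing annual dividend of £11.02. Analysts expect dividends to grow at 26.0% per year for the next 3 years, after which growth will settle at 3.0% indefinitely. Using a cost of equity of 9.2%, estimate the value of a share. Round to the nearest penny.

Two-stage DDM. Project D₁…D_3 at 0.26, terminal growth 0.03, discount at r = 0.092.
D_1 = 13.8852
D_2 = 17.4954
D_3 = 22.0441
Terminal value at t=3: TV = D_4/(r−g) = 22.7055/(0.092−0.03) = 366.2172
P₀ = 13.8852/(1+0.092)^1 + 17.4954/(1+0.092)^2 + 22.0441/(1+0.092)^3 + 366.2172/(1+0.092)^3 = 325.5517

£325.55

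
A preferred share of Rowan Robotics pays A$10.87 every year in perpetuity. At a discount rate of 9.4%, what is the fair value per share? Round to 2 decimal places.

Zero-growth DDM (perpetuity): P₀ = D/r = 10.87 / 0.094 = 115.6383

A$115.64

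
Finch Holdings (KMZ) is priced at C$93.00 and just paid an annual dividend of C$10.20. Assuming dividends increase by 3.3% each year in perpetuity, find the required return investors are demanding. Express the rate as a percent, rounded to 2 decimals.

Rearranging the constant-growth DDM: r = D₁/P₀ + g.
D₁ = 10.20 × (1 + 0.033) = 10.5366.
r = 10.5366 / 93.00 + 0.033 = 0.11330 + 0.033 = 0.14630

14.63%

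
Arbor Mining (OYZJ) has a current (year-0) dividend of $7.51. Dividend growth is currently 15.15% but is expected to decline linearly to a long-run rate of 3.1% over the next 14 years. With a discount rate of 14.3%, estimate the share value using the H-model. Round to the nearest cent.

$125.69

H-model: P₀ = D₀[(1+g_L) + H(g_S−g_L)]/(r−g_L), with H = 14/2 = 7.
P₀ = 7.51 × [(1+0.031) + 7×(0.1515−0.031)] / (0.143−0.031)
   = 7.51 × 1.8745 / 0.112 = 125.6919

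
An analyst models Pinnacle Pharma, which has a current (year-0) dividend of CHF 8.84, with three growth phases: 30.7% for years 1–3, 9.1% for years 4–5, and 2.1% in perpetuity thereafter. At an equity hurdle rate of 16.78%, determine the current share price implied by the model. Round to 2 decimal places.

CHF 130.98

Three-stage DDM. Project D₁…D_5; terminal Gordon value at t=5 with g = 0.021; discount at r = 0.1678.
D_1 = 11.5539
D_2 = 15.1009
D_3 = 19.7369
D_4 = 21.5330
D_5 = 23.4925
TV_5 = 23.9858/(0.1678−0.021) = 163.3910
P₀ = Σ Dₜ/(1+r)ᵗ + TV_5/(1+r)^5 = 130.9832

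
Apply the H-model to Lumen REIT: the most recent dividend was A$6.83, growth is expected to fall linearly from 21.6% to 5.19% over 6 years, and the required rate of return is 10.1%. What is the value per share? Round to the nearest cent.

H-model: P₀ = D₀[(1+g_L) + H(g_S−g_L)]/(r−g_L), with H = 6/2 = 3.
P₀ = 6.83 × [(1+0.0519) + 3×(0.216−0.0519)] / (0.101−0.0519)
   = 6.83 × 1.5442 / 0.0491 = 214.8042

A$214.80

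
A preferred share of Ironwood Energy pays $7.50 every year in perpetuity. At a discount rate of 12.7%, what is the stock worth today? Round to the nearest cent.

Zero-growth DDM (perpetuity): P₀ = D/r = 7.50 / 0.127 = 59.0551

$59.06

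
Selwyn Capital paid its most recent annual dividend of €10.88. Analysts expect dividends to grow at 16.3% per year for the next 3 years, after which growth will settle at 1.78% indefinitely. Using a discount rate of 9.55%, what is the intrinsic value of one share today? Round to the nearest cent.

Two-stage DDM. Project D₁…D_3 at 0.163, terminal growth 0.0178, discount at r = 0.0955.
D_1 = 12.6534
D_2 = 14.7160
D_3 = 17.1147
Terminal value at t=3: TV = D_4/(r−g) = 17.4193/(0.0955−0.0178) = 224.1865
P₀ = 12.6534/(1+0.0955)^1 + 14.7160/(1+0.0955)^2 + 17.1147/(1+0.0955)^3 + 224.1865/(1+0.0955)^3 = 207.3489

€207.35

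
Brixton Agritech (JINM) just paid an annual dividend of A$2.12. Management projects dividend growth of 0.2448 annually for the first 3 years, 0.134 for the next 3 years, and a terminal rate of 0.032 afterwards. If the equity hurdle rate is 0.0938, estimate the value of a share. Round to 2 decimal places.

Three-stage DDM. Project D₁…D_6; terminal Gordon value at t=6 with g = 0.032; discount at r = 0.0938.
D_1 = 2.6390
D_2 = 3.2850
D_3 = 4.0892
D_4 = 4.6371
D_5 = 5.2585
D_6 = 5.9631
TV_6 = 6.1539/(0.0938−0.032) = 99.5784
P₀ = Σ Dₜ/(1+r)ᵗ + TV_6/(1+r)^6 = 76.5120

A$76.51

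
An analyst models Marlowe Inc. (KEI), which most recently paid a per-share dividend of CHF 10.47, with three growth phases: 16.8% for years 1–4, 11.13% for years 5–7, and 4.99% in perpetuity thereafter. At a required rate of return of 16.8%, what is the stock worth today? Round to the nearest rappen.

CHF 150.51

Three-stage DDM. Project D₁…D_7; terminal Gordon value at t=7 with g = 0.0499; discount at r = 0.168.
D_1 = 12.2290
D_2 = 14.2834
D_3 = 16.6830
D_4 = 19.4858
D_5 = 21.6546
D_6 = 24.0647
D_7 = 26.7431
TV_7 = 28.0776/(0.168−0.0499) = 237.7443
P₀ = Σ Dₜ/(1+r)ᵗ + TV_7/(1+r)^7 = 150.5076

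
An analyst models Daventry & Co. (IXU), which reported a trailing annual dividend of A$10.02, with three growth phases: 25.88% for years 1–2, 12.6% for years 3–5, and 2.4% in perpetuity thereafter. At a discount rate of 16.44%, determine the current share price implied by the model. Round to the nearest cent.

Three-stage DDM. Project D₁…D_5; terminal Gordon value at t=5 with g = 0.024; discount at r = 0.1644.
D_1 = 12.6132
D_2 = 15.8775
D_3 = 17.8780
D_4 = 20.1307
D_5 = 22.6671
TV_5 = 23.2111/(0.1644−0.024) = 165.3215
P₀ = Σ Dₜ/(1+r)ᵗ + TV_5/(1+r)^5 = 132.6436

A$132.64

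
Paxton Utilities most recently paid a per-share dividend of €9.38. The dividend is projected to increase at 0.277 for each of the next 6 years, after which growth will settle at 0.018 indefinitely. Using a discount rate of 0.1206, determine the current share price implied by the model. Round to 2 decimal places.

Two-stage DDM. Project D₁…D_6 at 0.277, terminal growth 0.018, discount at r = 0.1206.
D_1 = 11.9783
D_2 = 15.2962
D_3 = 19.5333
D_4 = 24.9440
D_5 = 31.8535
D_6 = 40.6769
Terminal value at t=6: TV = D_7/(r−g) = 41.4091/(0.1206−0.018) = 403.5977
P₀ = 11.9783/(1+0.1206)^1 + 15.2962/(1+0.1206)^2 + 19.5333/(1+0.1206)^3 + 24.9440/(1+0.1206)^4 + 31.8535/(1+0.1206)^5 + 40.6769/(1+0.1206)^6 + 403.5977/(1+0.1206)^6 = 294.9571

€294.96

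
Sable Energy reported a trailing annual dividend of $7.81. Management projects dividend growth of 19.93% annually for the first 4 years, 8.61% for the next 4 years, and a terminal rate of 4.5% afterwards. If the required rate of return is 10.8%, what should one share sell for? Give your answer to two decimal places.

Three-stage DDM. Project D₁…D_8; terminal Gordon value at t=8 with g = 0.045; discount at r = 0.108.
D_1 = 9.3665
D_2 = 11.2333
D_3 = 13.4721
D_4 = 16.1571
D_5 = 17.5482
D_6 = 19.0591
D_7 = 20.7001
D_8 = 22.4823
TV_8 = 23.4941/(0.108−0.045) = 372.9215
P₀ = Σ Dₜ/(1+r)ᵗ + TV_8/(1+r)^8 = 243.2035

$243.20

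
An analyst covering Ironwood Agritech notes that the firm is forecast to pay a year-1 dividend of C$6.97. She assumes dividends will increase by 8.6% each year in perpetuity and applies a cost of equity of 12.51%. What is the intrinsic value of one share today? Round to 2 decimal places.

Gordon growth model: P₀ = D₁/(r − g), with D₁ = 6.97 given directly.
P₀ = 6.9700 / (0.1251 − 0.086) = 6.9700 / 0.0391 = 178.2609

C$178.26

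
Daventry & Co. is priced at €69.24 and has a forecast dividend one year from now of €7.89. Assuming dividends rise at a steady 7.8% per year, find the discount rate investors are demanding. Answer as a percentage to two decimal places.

19.20%

Rearranging the constant-growth DDM: r = D₁/P₀ + g.
r = 7.8900 / 69.24 + 0.078 = 0.11395 + 0.078 = 0.19195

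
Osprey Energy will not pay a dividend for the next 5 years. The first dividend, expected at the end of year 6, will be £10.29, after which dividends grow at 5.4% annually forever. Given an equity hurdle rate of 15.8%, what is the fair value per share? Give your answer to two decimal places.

Deferred-dividend DDM. At t=5 the remaining stream is a growing perpetuity with first payment D_6 = 10.29.
V_5 = D_6/(r−g) = 10.29/(0.158−0.054) = 98.9423
P₀ = V_5/(1+r)^5 = 98.9423/(1+0.158)^5 = 47.5159

£47.52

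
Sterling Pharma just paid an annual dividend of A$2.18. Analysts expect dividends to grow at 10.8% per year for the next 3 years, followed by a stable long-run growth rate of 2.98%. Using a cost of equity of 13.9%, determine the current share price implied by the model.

A$25.12

Two-stage DDM. Project D₁…D_3 at 0.108, terminal growth 0.0298, discount at r = 0.139.
D_1 = 2.4154
D_2 = 2.6763
D_3 = 2.9653
Terminal value at t=3: TV = D_4/(r−g) = 3.0537/(0.139−0.0298) = 27.9644
P₀ = 2.4154/(1+0.139)^1 + 2.6763/(1+0.139)^2 + 2.9653/(1+0.139)^3 + 27.9644/(1+0.139)^3 = 25.1154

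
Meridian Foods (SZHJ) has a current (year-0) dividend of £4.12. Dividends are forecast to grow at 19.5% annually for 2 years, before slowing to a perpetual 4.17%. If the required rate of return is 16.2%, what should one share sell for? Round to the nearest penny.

Two-stage DDM. Project D₁…D_2 at 0.195, terminal growth 0.0417, discount at r = 0.162.
D_1 = 4.9234
D_2 = 5.8835
Terminal value at t=2: TV = D_3/(r−g) = 6.1288/(0.162−0.0417) = 50.9460
P₀ = 4.9234/(1+0.162)^1 + 5.8835/(1+0.162)^2 + 50.9460/(1+0.162)^2 = 46.3253

£46.33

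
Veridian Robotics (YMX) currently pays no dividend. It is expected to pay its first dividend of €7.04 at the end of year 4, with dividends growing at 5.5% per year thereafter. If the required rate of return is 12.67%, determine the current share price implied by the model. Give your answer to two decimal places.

€68.65

Deferred-dividend DDM. At t=3 the remaining stream is a growing perpetuity with first payment D_4 = 7.04.
V_3 = D_4/(r−g) = 7.04/(0.1267−0.055) = 98.1869
P₀ = V_3/(1+r)^3 = 98.1869/(1+0.1267)^3 = 68.6481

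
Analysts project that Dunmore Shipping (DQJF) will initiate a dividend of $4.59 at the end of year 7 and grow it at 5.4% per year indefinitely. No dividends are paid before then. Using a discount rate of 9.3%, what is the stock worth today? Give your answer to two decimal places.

$69.03

Deferred-dividend DDM. At t=6 the remaining stream is a growing perpetuity with first payment D_7 = 4.59.
V_6 = D_7/(r−g) = 4.59/(0.093−0.054) = 117.6923
P₀ = V_6/(1+r)^6 = 117.6923/(1+0.093)^6 = 69.0283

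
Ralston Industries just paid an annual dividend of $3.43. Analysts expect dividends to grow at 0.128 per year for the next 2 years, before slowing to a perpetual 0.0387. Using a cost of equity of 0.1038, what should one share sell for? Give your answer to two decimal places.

Two-stage DDM. Project D₁…D_2 at 0.128, terminal growth 0.0387, discount at r = 0.1038.
D_1 = 3.8690
D_2 = 4.3643
Terminal value at t=2: TV = D_3/(r−g) = 4.5332/(0.1038−0.0387) = 69.6340
P₀ = 3.8690/(1+0.1038)^1 + 4.3643/(1+0.1038)^2 + 69.6340/(1+0.1038)^2 = 64.2405

$64.24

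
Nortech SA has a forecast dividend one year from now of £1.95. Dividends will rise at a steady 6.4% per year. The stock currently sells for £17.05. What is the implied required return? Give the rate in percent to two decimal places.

Rearranging the constant-growth DDM: r = D₁/P₀ + g.
r = 1.9500 / 17.05 + 0.064 = 0.11437 + 0.064 = 0.17837

17.84%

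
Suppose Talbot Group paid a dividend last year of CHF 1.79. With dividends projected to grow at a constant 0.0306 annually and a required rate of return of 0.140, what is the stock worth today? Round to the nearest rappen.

CHF 16.86

Gordon growth model: P₀ = D₁/(r − g). D₁ = 1.79 × (1 + 0.0306) = 1.8448.
P₀ = 1.8448 / (0.14 − 0.0306) = 1.8448 / 0.1094 = 16.8627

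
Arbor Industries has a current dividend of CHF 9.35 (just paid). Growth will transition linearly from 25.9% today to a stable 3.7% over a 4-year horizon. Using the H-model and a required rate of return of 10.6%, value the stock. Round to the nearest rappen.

H-model: P₀ = D₀[(1+g_L) + H(g_S−g_L)]/(r−g_L), with H = 4/2 = 2.
P₀ = 9.35 × [(1+0.037) + 2×(0.259−0.037)] / (0.106−0.037)
   = 9.35 × 1.4810 / 0.069 = 200.6862

CHF 200.69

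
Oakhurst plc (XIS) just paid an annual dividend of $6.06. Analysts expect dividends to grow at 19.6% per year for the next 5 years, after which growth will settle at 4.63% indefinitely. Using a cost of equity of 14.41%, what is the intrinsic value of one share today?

$115.61

Two-stage DDM. Project D₁…D_5 at 0.196, terminal growth 0.0463, discount at r = 0.1441.
D_1 = 7.2478
D_2 = 8.6683
D_3 = 10.3673
D_4 = 12.3993
D_5 = 14.8296
Terminal value at t=5: TV = D_6/(r−g) = 15.5162/(0.1441−0.0463) = 158.6521
P₀ = 7.2478/(1+0.1441)^1 + 8.6683/(1+0.1441)^2 + 10.3673/(1+0.1441)^3 + 12.3993/(1+0.1441)^4 + 14.8296/(1+0.1441)^5 + 158.6521/(1+0.1441)^5 = 115.6146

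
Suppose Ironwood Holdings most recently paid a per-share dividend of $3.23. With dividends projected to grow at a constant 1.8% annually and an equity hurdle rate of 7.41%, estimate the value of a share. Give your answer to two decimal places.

$58.61

Gordon growth model: P₀ = D₁/(r − g). D₁ = 3.23 × (1 + 0.018) = 3.2881.
P₀ = 3.2881 / (0.0741 − 0.018) = 3.2881 / 0.0561 = 58.6121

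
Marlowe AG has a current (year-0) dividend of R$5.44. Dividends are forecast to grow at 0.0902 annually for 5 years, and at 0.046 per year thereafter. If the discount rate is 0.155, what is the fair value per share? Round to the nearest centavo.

R$62.06

Two-stage DDM. Project D₁…D_5 at 0.0902, terminal growth 0.046, discount at r = 0.155.
D_1 = 5.9307
D_2 = 6.4656
D_3 = 7.0488
D_4 = 7.6846
D_5 = 8.3778
Terminal value at t=5: TV = D_6/(r−g) = 8.7632/(0.155−0.046) = 80.3961
P₀ = 5.9307/(1+0.155)^1 + 6.4656/(1+0.155)^2 + 7.0488/(1+0.155)^3 + 7.6846/(1+0.155)^4 + 8.3778/(1+0.155)^5 + 80.3961/(1+0.155)^5 = 62.0636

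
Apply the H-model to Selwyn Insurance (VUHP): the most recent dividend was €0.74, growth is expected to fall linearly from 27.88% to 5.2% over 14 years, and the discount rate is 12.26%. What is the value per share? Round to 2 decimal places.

€27.67

H-model: P₀ = D₀[(1+g_L) + H(g_S−g_L)]/(r−g_L), with H = 14/2 = 7.
P₀ = 0.74 × [(1+0.052) + 7×(0.2788−0.052)] / (0.1226−0.052)
   = 0.74 × 2.6396 / 0.0706 = 27.6672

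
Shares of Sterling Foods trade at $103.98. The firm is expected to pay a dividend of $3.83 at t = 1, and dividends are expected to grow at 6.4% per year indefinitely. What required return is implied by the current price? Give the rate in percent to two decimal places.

10.08%

Rearranging the constant-growth DDM: r = D₁/P₀ + g.
r = 3.8300 / 103.98 + 0.064 = 0.03683 + 0.064 = 0.10083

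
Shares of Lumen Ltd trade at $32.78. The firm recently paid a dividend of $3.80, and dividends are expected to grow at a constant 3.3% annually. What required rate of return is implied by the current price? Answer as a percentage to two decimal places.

Rearranging the constant-growth DDM: r = D₁/P₀ + g.
D₁ = 3.80 × (1 + 0.033) = 3.9254.
r = 3.9254 / 32.78 + 0.033 = 0.11975 + 0.033 = 0.15275

15.27%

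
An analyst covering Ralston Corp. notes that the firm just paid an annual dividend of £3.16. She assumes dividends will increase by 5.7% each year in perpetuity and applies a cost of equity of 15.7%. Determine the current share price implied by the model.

Gordon growth model: P₀ = D₁/(r − g). D₁ = 3.16 × (1 + 0.057) = 3.3401.
P₀ = 3.3401 / (0.157 − 0.057) = 3.3401 / 0.1 = 33.4012

£33.40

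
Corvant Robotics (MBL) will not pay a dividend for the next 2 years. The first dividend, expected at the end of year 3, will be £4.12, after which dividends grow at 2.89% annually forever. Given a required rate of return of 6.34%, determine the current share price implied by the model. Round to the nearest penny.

£105.61

Deferred-dividend DDM. At t=2 the remaining stream is a growing perpetuity with first payment D_3 = 4.12.
V_2 = D_3/(r−g) = 4.12/(0.0634−0.0289) = 119.4203
P₀ = V_2/(1+r)^2 = 119.4203/(1+0.0634)^2 = 105.6051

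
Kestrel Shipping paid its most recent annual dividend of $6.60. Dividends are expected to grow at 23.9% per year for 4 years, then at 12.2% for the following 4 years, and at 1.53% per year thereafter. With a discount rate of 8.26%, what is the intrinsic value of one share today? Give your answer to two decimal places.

$284.06

Three-stage DDM. Project D₁…D_8; terminal Gordon value at t=8 with g = 0.0153; discount at r = 0.0826.
D_1 = 8.1774
D_2 = 10.1318
D_3 = 12.5533
D_4 = 15.5535
D_5 = 17.4511
D_6 = 19.5801
D_7 = 21.9689
D_8 = 24.6491
TV_8 = 25.0262/(0.0826−0.0153) = 371.8604
P₀ = Σ Dₜ/(1+r)ᵗ + TV_8/(1+r)^8 = 284.0567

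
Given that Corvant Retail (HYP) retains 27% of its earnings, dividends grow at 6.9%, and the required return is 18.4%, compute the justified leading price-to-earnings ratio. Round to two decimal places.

6.35

Payout ratio b = 1 − 0.27 = 0.73.
Justified leading P/E = b/(r−g) = 0.73/(0.184−0.069) = 6.3478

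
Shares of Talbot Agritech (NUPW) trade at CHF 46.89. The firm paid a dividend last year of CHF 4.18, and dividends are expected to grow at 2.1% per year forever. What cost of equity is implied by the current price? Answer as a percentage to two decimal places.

11.20%

Rearranging the constant-growth DDM: r = D₁/P₀ + g.
D₁ = 4.18 × (1 + 0.021) = 4.2678.
r = 4.2678 / 46.89 + 0.021 = 0.09102 + 0.021 = 0.11202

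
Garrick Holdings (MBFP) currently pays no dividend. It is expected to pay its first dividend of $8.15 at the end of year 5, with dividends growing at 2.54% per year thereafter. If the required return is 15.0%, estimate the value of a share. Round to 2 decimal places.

$37.40

Deferred-dividend DDM. At t=4 the remaining stream is a growing perpetuity with first payment D_5 = 8.15.
V_4 = D_5/(r−g) = 8.15/(0.15−0.0254) = 65.4093
P₀ = V_4/(1+r)^4 = 65.4093/(1+0.15)^4 = 37.3980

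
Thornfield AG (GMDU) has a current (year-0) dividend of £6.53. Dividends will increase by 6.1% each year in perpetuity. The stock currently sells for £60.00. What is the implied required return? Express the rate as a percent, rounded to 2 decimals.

17.65%

Rearranging the constant-growth DDM: r = D₁/P₀ + g.
D₁ = 6.53 × (1 + 0.061) = 6.9283.
r = 6.9283 / 60.00 + 0.061 = 0.11547 + 0.061 = 0.17647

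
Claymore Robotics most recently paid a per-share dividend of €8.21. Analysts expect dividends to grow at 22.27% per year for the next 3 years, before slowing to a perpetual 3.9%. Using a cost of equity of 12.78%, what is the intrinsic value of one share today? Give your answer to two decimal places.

€151.42

Two-stage DDM. Project D₁…D_3 at 0.2227, terminal growth 0.039, discount at r = 0.1278.
D_1 = 10.0384
D_2 = 12.2739
D_3 = 15.0073
Terminal value at t=3: TV = D_4/(r−g) = 15.5926/(0.1278−0.039) = 175.5923
P₀ = 10.0384/(1+0.1278)^1 + 12.2739/(1+0.1278)^2 + 15.0073/(1+0.1278)^3 + 175.5923/(1+0.1278)^3 = 151.4203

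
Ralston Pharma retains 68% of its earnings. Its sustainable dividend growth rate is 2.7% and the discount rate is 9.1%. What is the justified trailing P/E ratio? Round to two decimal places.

5.13

Payout ratio b = 1 − 0.68 = 0.32.
Justified trailing P/E = b(1+g)/(r−g) = 0.32×(1+0.027)/(0.091−0.027) = 5.1350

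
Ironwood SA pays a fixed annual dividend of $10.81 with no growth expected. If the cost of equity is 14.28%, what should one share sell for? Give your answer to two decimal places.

$75.70

Zero-growth DDM (perpetuity): P₀ = D/r = 10.81 / 0.1428 = 75.7003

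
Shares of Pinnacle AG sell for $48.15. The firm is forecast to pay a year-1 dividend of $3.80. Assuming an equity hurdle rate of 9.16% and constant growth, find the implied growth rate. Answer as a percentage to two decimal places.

From P₀ = D₁/(r − g), the implied growth is g = r − D₁/P₀.
g = 0.0916 − 3.80/48.15 = 0.0916 − 0.07892 = 0.01268

1.27%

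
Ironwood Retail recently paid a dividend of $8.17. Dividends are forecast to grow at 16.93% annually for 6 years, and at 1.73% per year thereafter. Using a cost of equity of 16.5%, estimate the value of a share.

Two-stage DDM. Project D₁…D_6 at 0.1693, terminal growth 0.0173, discount at r = 0.165.
D_1 = 9.5532
D_2 = 11.1705
D_3 = 13.0617
D_4 = 15.2731
D_5 = 17.8588
D_6 = 20.8823
Terminal value at t=6: TV = D_7/(r−g) = 21.2435/(0.165−0.0173) = 143.8289
P₀ = 9.5532/(1+0.165)^1 + 11.1705/(1+0.165)^2 + 13.0617/(1+0.165)^3 + 15.2731/(1+0.165)^4 + 17.8588/(1+0.165)^5 + 20.8823/(1+0.165)^6 + 143.8289/(1+0.165)^6 = 107.1867

$107.19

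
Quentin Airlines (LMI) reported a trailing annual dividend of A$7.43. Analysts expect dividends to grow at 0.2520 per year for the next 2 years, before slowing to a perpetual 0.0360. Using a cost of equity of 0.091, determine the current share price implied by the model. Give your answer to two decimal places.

Two-stage DDM. Project D₁…D_2 at 0.252, terminal growth 0.036, discount at r = 0.091.
D_1 = 9.3024
D_2 = 11.6466
Terminal value at t=2: TV = D_3/(r−g) = 12.0658/(0.091−0.036) = 219.3787
P₀ = 9.3024/(1+0.091)^1 + 11.6466/(1+0.091)^2 + 219.3787/(1+0.091)^2 = 202.6195

A$202.62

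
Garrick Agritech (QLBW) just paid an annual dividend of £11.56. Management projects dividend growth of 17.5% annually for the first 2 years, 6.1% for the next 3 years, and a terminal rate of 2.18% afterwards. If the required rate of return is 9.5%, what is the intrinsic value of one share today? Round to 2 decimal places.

£232.25

Three-stage DDM. Project D₁…D_5; terminal Gordon value at t=5 with g = 0.0218; discount at r = 0.095.
D_1 = 13.5830
D_2 = 15.9600
D_3 = 16.9336
D_4 = 17.9665
D_5 = 19.0625
TV_5 = 19.4781/(0.095−0.0218) = 266.0937
P₀ = Σ Dₜ/(1+r)ᵗ + TV_5/(1+r)^5 = 232.2491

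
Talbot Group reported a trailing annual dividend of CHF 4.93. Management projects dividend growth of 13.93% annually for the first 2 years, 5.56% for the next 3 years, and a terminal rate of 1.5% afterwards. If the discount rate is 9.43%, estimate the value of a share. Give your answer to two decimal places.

CHF 86.80

Three-stage DDM. Project D₁…D_5; terminal Gordon value at t=5 with g = 0.015; discount at r = 0.0943.
D_1 = 5.6167
D_2 = 6.3992
D_3 = 6.7550
D_4 = 7.1305
D_5 = 7.5270
TV_5 = 7.6399/(0.0943−0.015) = 96.3417
P₀ = Σ Dₜ/(1+r)ᵗ + TV_5/(1+r)^5 = 86.7954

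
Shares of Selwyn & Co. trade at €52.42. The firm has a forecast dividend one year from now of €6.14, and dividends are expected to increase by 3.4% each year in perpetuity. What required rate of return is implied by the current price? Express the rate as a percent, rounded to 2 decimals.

Rearranging the constant-growth DDM: r = D₁/P₀ + g.
r = 6.1400 / 52.42 + 0.034 = 0.11713 + 0.034 = 0.15113

15.11%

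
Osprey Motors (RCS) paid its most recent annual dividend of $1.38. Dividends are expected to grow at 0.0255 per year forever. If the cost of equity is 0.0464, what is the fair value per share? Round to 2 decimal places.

Gordon growth model: P₀ = D₁/(r − g). D₁ = 1.38 × (1 + 0.0255) = 1.4152.
P₀ = 1.4152 / (0.0464 − 0.0255) = 1.4152 / 0.0209 = 67.7124

$67.71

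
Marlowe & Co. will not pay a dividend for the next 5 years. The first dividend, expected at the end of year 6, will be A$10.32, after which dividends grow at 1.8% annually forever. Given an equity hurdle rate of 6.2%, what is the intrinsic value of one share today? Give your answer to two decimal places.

A$173.62

Deferred-dividend DDM. At t=5 the remaining stream is a growing perpetuity with first payment D_6 = 10.32.
V_5 = D_6/(r−g) = 10.32/(0.062−0.018) = 234.5455
P₀ = V_5/(1+r)^5 = 234.5455/(1+0.062)^5 = 173.6219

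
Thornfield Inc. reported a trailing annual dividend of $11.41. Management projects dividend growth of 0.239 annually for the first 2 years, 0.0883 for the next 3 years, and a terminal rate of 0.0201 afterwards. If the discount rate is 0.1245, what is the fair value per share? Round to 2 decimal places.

$188.05

Three-stage DDM. Project D₁…D_5; terminal Gordon value at t=5 with g = 0.0201; discount at r = 0.1245.
D_1 = 14.1370
D_2 = 17.5157
D_3 = 19.0624
D_4 = 20.7456
D_5 = 22.5774
TV_5 = 23.0312/(0.1245−0.0201) = 220.6055
P₀ = Σ Dₜ/(1+r)ᵗ + TV_5/(1+r)^5 = 188.0536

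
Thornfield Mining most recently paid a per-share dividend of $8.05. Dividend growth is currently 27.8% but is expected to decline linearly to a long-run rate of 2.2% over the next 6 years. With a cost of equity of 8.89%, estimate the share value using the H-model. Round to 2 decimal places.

H-model: P₀ = D₀[(1+g_L) + H(g_S−g_L)]/(r−g_L), with H = 6/2 = 3.
P₀ = 8.05 × [(1+0.022) + 3×(0.278−0.022)] / (0.0889−0.022)
   = 8.05 × 1.7900 / 0.0669 = 215.3886

$215.39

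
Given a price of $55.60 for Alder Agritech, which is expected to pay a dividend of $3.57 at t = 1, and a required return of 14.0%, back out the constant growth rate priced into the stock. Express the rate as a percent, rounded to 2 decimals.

7.58%

From P₀ = D₁/(r − g), the implied growth is g = r − D₁/P₀.
g = 0.14 − 3.57/55.60 = 0.14 − 0.06421 = 0.07579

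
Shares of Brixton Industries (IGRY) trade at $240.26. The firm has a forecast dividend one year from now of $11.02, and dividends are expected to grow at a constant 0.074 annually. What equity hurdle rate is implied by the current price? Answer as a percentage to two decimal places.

Rearranging the constant-growth DDM: r = D₁/P₀ + g.
r = 11.0200 / 240.26 + 0.074 = 0.04587 + 0.074 = 0.11987

11.99%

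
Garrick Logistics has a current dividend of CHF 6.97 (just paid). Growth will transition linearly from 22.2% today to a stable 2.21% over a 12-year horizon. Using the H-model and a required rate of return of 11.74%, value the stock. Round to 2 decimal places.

CHF 162.47

H-model: P₀ = D₀[(1+g_L) + H(g_S−g_L)]/(r−g_L), with H = 12/2 = 6.
P₀ = 6.97 × [(1+0.0221) + 6×(0.222−0.0221)] / (0.1174−0.0221)
   = 6.97 × 2.2215 / 0.0953 = 162.4749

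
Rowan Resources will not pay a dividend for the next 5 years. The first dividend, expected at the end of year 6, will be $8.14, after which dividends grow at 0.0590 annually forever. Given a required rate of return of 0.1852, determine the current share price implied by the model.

Deferred-dividend DDM. At t=5 the remaining stream is a growing perpetuity with first payment D_6 = 8.14.
V_5 = D_6/(r−g) = 8.14/(0.1852−0.059) = 64.5008
P₀ = V_5/(1+r)^5 = 64.5008/(1+0.1852)^5 = 27.5808

$27.58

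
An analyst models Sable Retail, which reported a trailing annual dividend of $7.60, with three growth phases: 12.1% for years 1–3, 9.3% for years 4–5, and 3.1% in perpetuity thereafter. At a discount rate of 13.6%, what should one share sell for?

Three-stage DDM. Project D₁…D_5; terminal Gordon value at t=5 with g = 0.031; discount at r = 0.136.
D_1 = 8.5196
D_2 = 9.5505
D_3 = 10.7061
D_4 = 11.7017
D_5 = 12.7900
TV_5 = 13.1865/(0.136−0.031) = 125.5857
P₀ = Σ Dₜ/(1+r)ᵗ + TV_5/(1+r)^5 = 102.3719

$102.37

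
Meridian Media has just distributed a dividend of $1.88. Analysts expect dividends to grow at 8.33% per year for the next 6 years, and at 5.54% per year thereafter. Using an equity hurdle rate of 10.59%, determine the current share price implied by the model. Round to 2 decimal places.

Two-stage DDM. Project D₁…D_6 at 0.0833, terminal growth 0.0554, discount at r = 0.1059.
D_1 = 2.0366
D_2 = 2.2063
D_3 = 2.3900
D_4 = 2.5891
D_5 = 2.8048
D_6 = 3.0384
Terminal value at t=6: TV = D_7/(r−g) = 3.2068/(0.1059−0.0554) = 63.5003
P₀ = 2.0366/(1+0.1059)^1 + 2.2063/(1+0.1059)^2 + 2.3900/(1+0.1059)^3 + 2.5891/(1+0.1059)^4 + 2.8048/(1+0.1059)^5 + 3.0384/(1+0.1059)^6 + 63.5003/(1+0.1059)^6 = 45.2122

$45.21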